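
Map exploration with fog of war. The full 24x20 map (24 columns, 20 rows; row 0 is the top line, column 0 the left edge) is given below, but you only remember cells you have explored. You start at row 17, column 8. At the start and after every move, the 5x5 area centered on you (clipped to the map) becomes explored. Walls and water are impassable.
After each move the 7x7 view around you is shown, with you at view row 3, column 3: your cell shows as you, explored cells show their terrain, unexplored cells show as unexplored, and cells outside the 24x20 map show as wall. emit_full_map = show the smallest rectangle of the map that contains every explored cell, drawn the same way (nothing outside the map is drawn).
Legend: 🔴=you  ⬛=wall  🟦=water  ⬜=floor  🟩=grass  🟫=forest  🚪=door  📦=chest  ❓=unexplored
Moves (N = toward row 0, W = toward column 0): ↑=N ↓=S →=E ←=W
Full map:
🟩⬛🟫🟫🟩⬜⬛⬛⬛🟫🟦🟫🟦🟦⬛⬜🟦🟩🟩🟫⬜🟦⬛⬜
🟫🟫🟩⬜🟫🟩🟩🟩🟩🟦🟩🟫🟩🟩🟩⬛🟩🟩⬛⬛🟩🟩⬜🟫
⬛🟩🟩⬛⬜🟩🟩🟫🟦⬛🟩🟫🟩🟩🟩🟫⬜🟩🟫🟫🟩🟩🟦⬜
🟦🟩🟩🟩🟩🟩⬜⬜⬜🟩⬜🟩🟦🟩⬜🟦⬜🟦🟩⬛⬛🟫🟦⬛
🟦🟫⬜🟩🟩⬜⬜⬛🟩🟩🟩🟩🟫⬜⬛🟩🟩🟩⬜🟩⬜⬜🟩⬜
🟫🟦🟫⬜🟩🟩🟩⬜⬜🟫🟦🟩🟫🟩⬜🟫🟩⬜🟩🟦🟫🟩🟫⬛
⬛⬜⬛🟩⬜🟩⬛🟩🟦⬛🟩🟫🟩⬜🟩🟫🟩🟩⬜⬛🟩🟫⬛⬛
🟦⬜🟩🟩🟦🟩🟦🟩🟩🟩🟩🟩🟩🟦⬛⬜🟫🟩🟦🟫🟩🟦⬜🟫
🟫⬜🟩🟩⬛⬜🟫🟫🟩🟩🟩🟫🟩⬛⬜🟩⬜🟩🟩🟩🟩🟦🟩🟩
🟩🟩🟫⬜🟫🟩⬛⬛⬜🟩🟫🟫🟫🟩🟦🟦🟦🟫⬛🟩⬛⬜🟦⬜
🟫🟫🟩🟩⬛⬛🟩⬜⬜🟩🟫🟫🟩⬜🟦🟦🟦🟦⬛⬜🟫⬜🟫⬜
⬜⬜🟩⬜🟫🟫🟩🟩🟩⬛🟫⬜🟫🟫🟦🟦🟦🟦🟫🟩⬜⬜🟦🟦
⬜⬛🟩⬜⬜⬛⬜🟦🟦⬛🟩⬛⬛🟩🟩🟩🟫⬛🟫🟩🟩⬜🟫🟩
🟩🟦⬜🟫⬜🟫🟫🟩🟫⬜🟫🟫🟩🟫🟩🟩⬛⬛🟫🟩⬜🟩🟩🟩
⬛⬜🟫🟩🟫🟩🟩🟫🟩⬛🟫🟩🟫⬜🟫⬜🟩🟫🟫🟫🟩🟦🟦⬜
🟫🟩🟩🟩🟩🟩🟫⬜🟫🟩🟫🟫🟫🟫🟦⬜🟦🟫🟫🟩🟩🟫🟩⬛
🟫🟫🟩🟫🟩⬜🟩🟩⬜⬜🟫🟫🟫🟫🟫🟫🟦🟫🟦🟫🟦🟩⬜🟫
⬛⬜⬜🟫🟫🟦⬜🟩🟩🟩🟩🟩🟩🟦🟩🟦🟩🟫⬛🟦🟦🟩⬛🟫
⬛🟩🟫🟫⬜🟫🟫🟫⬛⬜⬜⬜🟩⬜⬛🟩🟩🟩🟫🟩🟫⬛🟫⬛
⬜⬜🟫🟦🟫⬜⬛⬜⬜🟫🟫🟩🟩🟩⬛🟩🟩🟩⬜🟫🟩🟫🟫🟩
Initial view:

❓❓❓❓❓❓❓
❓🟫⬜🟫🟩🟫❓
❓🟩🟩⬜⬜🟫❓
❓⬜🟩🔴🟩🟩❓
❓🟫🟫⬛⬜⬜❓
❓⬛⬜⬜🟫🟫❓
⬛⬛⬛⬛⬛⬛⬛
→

❓❓❓❓❓❓❓
🟫⬜🟫🟩🟫🟫❓
🟩🟩⬜⬜🟫🟫❓
⬜🟩🟩🔴🟩🟩❓
🟫🟫⬛⬜⬜⬜❓
⬛⬜⬜🟫🟫🟩❓
⬛⬛⬛⬛⬛⬛⬛

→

❓❓❓❓❓❓❓
⬜🟫🟩🟫🟫🟫❓
🟩⬜⬜🟫🟫🟫❓
🟩🟩🟩🔴🟩🟩❓
🟫⬛⬜⬜⬜🟩❓
⬜⬜🟫🟫🟩🟩❓
⬛⬛⬛⬛⬛⬛⬛

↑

❓❓❓❓❓❓❓
❓🟩⬛🟫🟩🟫❓
⬜🟫🟩🟫🟫🟫❓
🟩⬜⬜🔴🟫🟫❓
🟩🟩🟩🟩🟩🟩❓
🟫⬛⬜⬜⬜🟩❓
⬜⬜🟫🟫🟩🟩❓

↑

❓❓❓❓❓❓❓
❓🟫⬜🟫🟫🟩❓
❓🟩⬛🟫🟩🟫❓
⬜🟫🟩🔴🟫🟫❓
🟩⬜⬜🟫🟫🟫❓
🟩🟩🟩🟩🟩🟩❓
🟫⬛⬜⬜⬜🟩❓

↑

❓❓❓❓❓❓❓
❓🟦⬛🟩⬛⬛❓
❓🟫⬜🟫🟫🟩❓
❓🟩⬛🔴🟩🟫❓
⬜🟫🟩🟫🟫🟫❓
🟩⬜⬜🟫🟫🟫❓
🟩🟩🟩🟩🟩🟩❓

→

❓❓❓❓❓❓❓
🟦⬛🟩⬛⬛🟩❓
🟫⬜🟫🟫🟩🟫❓
🟩⬛🟫🔴🟫⬜❓
🟫🟩🟫🟫🟫🟫❓
⬜⬜🟫🟫🟫🟫❓
🟩🟩🟩🟩🟩❓❓

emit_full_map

❓❓🟦⬛🟩⬛⬛🟩
❓❓🟫⬜🟫🟫🟩🟫
❓❓🟩⬛🟫🔴🟫⬜
🟫⬜🟫🟩🟫🟫🟫🟫
🟩🟩⬜⬜🟫🟫🟫🟫
⬜🟩🟩🟩🟩🟩🟩❓
🟫🟫⬛⬜⬜⬜🟩❓
⬛⬜⬜🟫🟫🟩🟩❓

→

❓❓❓❓❓❓❓
⬛🟩⬛⬛🟩🟩❓
⬜🟫🟫🟩🟫🟩❓
⬛🟫🟩🔴⬜🟫❓
🟩🟫🟫🟫🟫🟦❓
⬜🟫🟫🟫🟫🟫❓
🟩🟩🟩🟩❓❓❓

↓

⬛🟩⬛⬛🟩🟩❓
⬜🟫🟫🟩🟫🟩❓
⬛🟫🟩🟫⬜🟫❓
🟩🟫🟫🔴🟫🟦❓
⬜🟫🟫🟫🟫🟫❓
🟩🟩🟩🟩🟦🟩❓
⬜⬜⬜🟩❓❓❓

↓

⬜🟫🟫🟩🟫🟩❓
⬛🟫🟩🟫⬜🟫❓
🟩🟫🟫🟫🟫🟦❓
⬜🟫🟫🔴🟫🟫❓
🟩🟩🟩🟩🟦🟩❓
⬜⬜⬜🟩⬜⬛❓
🟫🟫🟩🟩❓❓❓

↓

⬛🟫🟩🟫⬜🟫❓
🟩🟫🟫🟫🟫🟦❓
⬜🟫🟫🟫🟫🟫❓
🟩🟩🟩🔴🟦🟩❓
⬜⬜⬜🟩⬜⬛❓
🟫🟫🟩🟩🟩⬛❓
⬛⬛⬛⬛⬛⬛⬛

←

🟩⬛🟫🟩🟫⬜🟫
🟫🟩🟫🟫🟫🟫🟦
⬜⬜🟫🟫🟫🟫🟫
🟩🟩🟩🔴🟩🟦🟩
⬛⬜⬜⬜🟩⬜⬛
⬜🟫🟫🟩🟩🟩⬛
⬛⬛⬛⬛⬛⬛⬛

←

❓🟩⬛🟫🟩🟫⬜
⬜🟫🟩🟫🟫🟫🟫
🟩⬜⬜🟫🟫🟫🟫
🟩🟩🟩🔴🟩🟩🟦
🟫⬛⬜⬜⬜🟩⬜
⬜⬜🟫🟫🟩🟩🟩
⬛⬛⬛⬛⬛⬛⬛

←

❓❓🟩⬛🟫🟩🟫
🟫⬜🟫🟩🟫🟫🟫
🟩🟩⬜⬜🟫🟫🟫
⬜🟩🟩🔴🟩🟩🟩
🟫🟫⬛⬜⬜⬜🟩
⬛⬜⬜🟫🟫🟩🟩
⬛⬛⬛⬛⬛⬛⬛

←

❓❓❓🟩⬛🟫🟩
❓🟫⬜🟫🟩🟫🟫
❓🟩🟩⬜⬜🟫🟫
❓⬜🟩🔴🟩🟩🟩
❓🟫🟫⬛⬜⬜⬜
❓⬛⬜⬜🟫🟫🟩
⬛⬛⬛⬛⬛⬛⬛

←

❓❓❓❓🟩⬛🟫
❓🟩🟫⬜🟫🟩🟫
❓⬜🟩🟩⬜⬜🟫
❓🟦⬜🔴🟩🟩🟩
❓🟫🟫🟫⬛⬜⬜
❓⬜⬛⬜⬜🟫🟫
⬛⬛⬛⬛⬛⬛⬛

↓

❓🟩🟫⬜🟫🟩🟫
❓⬜🟩🟩⬜⬜🟫
❓🟦⬜🟩🟩🟩🟩
❓🟫🟫🔴⬛⬜⬜
❓⬜⬛⬜⬜🟫🟫
⬛⬛⬛⬛⬛⬛⬛
⬛⬛⬛⬛⬛⬛⬛

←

❓❓🟩🟫⬜🟫🟩
❓🟩⬜🟩🟩⬜⬜
❓🟫🟦⬜🟩🟩🟩
❓⬜🟫🔴🟫⬛⬜
❓🟫⬜⬛⬜⬜🟫
⬛⬛⬛⬛⬛⬛⬛
⬛⬛⬛⬛⬛⬛⬛

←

❓❓❓🟩🟫⬜🟫
❓🟫🟩⬜🟩🟩⬜
❓🟫🟫🟦⬜🟩🟩
❓🟫⬜🔴🟫🟫⬛
❓🟦🟫⬜⬛⬜⬜
⬛⬛⬛⬛⬛⬛⬛
⬛⬛⬛⬛⬛⬛⬛

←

❓❓❓❓🟩🟫⬜
❓🟩🟫🟩⬜🟩🟩
❓⬜🟫🟫🟦⬜🟩
❓🟫🟫🔴🟫🟫🟫
❓🟫🟦🟫⬜⬛⬜
⬛⬛⬛⬛⬛⬛⬛
⬛⬛⬛⬛⬛⬛⬛

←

❓❓❓❓❓🟩🟫
❓🟫🟩🟫🟩⬜🟩
❓⬜⬜🟫🟫🟦⬜
❓🟩🟫🔴⬜🟫🟫
❓⬜🟫🟦🟫⬜⬛
⬛⬛⬛⬛⬛⬛⬛
⬛⬛⬛⬛⬛⬛⬛

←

⬛❓❓❓❓❓🟩
⬛🟫🟫🟩🟫🟩⬜
⬛⬛⬜⬜🟫🟫🟦
⬛⬛🟩🔴🟫⬜🟫
⬛⬜⬜🟫🟦🟫⬜
⬛⬛⬛⬛⬛⬛⬛
⬛⬛⬛⬛⬛⬛⬛

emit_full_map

❓❓❓❓❓❓❓❓🟦⬛🟩⬛⬛🟩🟩
❓❓❓❓❓❓❓❓🟫⬜🟫🟫🟩🟫🟩
❓❓❓❓❓❓❓❓🟩⬛🟫🟩🟫⬜🟫
❓❓❓❓❓🟩🟫⬜🟫🟩🟫🟫🟫🟫🟦
🟫🟫🟩🟫🟩⬜🟩🟩⬜⬜🟫🟫🟫🟫🟫
⬛⬜⬜🟫🟫🟦⬜🟩🟩🟩🟩🟩🟩🟦🟩
⬛🟩🔴🟫⬜🟫🟫🟫⬛⬜⬜⬜🟩⬜⬛
⬜⬜🟫🟦🟫⬜⬛⬜⬜🟫🟫🟩🟩🟩⬛

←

⬛⬛❓❓❓❓❓
⬛⬛🟫🟫🟩🟫🟩
⬛⬛⬛⬜⬜🟫🟫
⬛⬛⬛🔴🟫🟫⬜
⬛⬛⬜⬜🟫🟦🟫
⬛⬛⬛⬛⬛⬛⬛
⬛⬛⬛⬛⬛⬛⬛

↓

⬛⬛🟫🟫🟩🟫🟩
⬛⬛⬛⬜⬜🟫🟫
⬛⬛⬛🟩🟫🟫⬜
⬛⬛⬜🔴🟫🟦🟫
⬛⬛⬛⬛⬛⬛⬛
⬛⬛⬛⬛⬛⬛⬛
⬛⬛⬛⬛⬛⬛⬛

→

⬛🟫🟫🟩🟫🟩⬜
⬛⬛⬜⬜🟫🟫🟦
⬛⬛🟩🟫🟫⬜🟫
⬛⬜⬜🔴🟦🟫⬜
⬛⬛⬛⬛⬛⬛⬛
⬛⬛⬛⬛⬛⬛⬛
⬛⬛⬛⬛⬛⬛⬛

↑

⬛❓❓❓❓❓🟩
⬛🟫🟫🟩🟫🟩⬜
⬛⬛⬜⬜🟫🟫🟦
⬛⬛🟩🔴🟫⬜🟫
⬛⬜⬜🟫🟦🟫⬜
⬛⬛⬛⬛⬛⬛⬛
⬛⬛⬛⬛⬛⬛⬛

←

⬛⬛❓❓❓❓❓
⬛⬛🟫🟫🟩🟫🟩
⬛⬛⬛⬜⬜🟫🟫
⬛⬛⬛🔴🟫🟫⬜
⬛⬛⬜⬜🟫🟦🟫
⬛⬛⬛⬛⬛⬛⬛
⬛⬛⬛⬛⬛⬛⬛

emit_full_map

❓❓❓❓❓❓❓❓🟦⬛🟩⬛⬛🟩🟩
❓❓❓❓❓❓❓❓🟫⬜🟫🟫🟩🟫🟩
❓❓❓❓❓❓❓❓🟩⬛🟫🟩🟫⬜🟫
❓❓❓❓❓🟩🟫⬜🟫🟩🟫🟫🟫🟫🟦
🟫🟫🟩🟫🟩⬜🟩🟩⬜⬜🟫🟫🟫🟫🟫
⬛⬜⬜🟫🟫🟦⬜🟩🟩🟩🟩🟩🟩🟦🟩
⬛🔴🟫🟫⬜🟫🟫🟫⬛⬜⬜⬜🟩⬜⬛
⬜⬜🟫🟦🟫⬜⬛⬜⬜🟫🟫🟩🟩🟩⬛

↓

⬛⬛🟫🟫🟩🟫🟩
⬛⬛⬛⬜⬜🟫🟫
⬛⬛⬛🟩🟫🟫⬜
⬛⬛⬜🔴🟫🟦🟫
⬛⬛⬛⬛⬛⬛⬛
⬛⬛⬛⬛⬛⬛⬛
⬛⬛⬛⬛⬛⬛⬛

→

⬛🟫🟫🟩🟫🟩⬜
⬛⬛⬜⬜🟫🟫🟦
⬛⬛🟩🟫🟫⬜🟫
⬛⬜⬜🔴🟦🟫⬜
⬛⬛⬛⬛⬛⬛⬛
⬛⬛⬛⬛⬛⬛⬛
⬛⬛⬛⬛⬛⬛⬛


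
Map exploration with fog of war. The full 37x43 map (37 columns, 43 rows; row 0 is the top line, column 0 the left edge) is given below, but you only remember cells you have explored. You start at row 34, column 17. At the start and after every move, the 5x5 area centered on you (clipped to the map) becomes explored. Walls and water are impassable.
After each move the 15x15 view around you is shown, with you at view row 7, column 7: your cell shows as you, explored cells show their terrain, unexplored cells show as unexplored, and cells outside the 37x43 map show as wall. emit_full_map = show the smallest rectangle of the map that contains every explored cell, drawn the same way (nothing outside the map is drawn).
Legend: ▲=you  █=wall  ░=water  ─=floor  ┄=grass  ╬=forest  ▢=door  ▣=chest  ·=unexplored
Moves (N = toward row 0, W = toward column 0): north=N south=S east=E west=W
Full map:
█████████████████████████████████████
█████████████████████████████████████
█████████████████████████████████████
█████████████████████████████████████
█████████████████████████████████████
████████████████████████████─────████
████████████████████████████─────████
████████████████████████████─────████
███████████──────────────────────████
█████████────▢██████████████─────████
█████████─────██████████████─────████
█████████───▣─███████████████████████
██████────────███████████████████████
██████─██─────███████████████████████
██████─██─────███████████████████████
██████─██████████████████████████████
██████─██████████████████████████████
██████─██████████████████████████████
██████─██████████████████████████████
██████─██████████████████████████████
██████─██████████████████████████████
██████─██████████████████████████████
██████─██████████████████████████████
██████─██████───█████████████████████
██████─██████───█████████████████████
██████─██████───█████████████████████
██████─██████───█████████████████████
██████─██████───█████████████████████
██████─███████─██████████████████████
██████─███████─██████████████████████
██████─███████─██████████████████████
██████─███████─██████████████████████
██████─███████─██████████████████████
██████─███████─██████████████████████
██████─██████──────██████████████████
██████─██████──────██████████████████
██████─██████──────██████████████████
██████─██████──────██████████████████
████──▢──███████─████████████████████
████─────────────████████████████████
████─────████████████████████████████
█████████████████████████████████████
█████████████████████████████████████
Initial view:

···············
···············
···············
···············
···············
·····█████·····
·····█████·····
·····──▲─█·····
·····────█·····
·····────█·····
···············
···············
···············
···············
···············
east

···············
···············
···············
···············
···············
····██████·····
····██████·····
····───▲██·····
····────██·····
····────██·····
···············
···············
···············
···············
···············

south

···············
···············
···············
···············
····██████·····
····██████·····
····────██·····
····───▲██·····
····────██·····
·····───██·····
···············
···············
···············
···············
···············

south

···············
···············
···············
····██████·····
····██████·····
····────██·····
····────██·····
····───▲██·····
·····───██·····
·····─████·····
···············
···············
···············
···············
███████████████

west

···············
···············
···············
·····██████····
·····██████····
·····────██····
·····────██····
·····──▲─██····
·····────██····
·····█─████····
···············
···············
···············
···············
███████████████

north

···············
···············
···············
···············
·····██████····
·····██████····
·····────██····
·····──▲─██····
·····────██····
·····────██····
·····█─████····
···············
···············
···············
···············

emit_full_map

██████
██████
────██
──▲─██
────██
────██
█─████

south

···············
···············
···············
·····██████····
·····██████····
·····────██····
·····────██····
·····──▲─██····
·····────██····
·····█─████····
···············
···············
···············
···············
███████████████

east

···············
···············
···············
····██████·····
····██████·····
····────██·····
····────██·····
····───▲██·····
····────██·····
····█─████·····
···············
···············
···············
···············
███████████████


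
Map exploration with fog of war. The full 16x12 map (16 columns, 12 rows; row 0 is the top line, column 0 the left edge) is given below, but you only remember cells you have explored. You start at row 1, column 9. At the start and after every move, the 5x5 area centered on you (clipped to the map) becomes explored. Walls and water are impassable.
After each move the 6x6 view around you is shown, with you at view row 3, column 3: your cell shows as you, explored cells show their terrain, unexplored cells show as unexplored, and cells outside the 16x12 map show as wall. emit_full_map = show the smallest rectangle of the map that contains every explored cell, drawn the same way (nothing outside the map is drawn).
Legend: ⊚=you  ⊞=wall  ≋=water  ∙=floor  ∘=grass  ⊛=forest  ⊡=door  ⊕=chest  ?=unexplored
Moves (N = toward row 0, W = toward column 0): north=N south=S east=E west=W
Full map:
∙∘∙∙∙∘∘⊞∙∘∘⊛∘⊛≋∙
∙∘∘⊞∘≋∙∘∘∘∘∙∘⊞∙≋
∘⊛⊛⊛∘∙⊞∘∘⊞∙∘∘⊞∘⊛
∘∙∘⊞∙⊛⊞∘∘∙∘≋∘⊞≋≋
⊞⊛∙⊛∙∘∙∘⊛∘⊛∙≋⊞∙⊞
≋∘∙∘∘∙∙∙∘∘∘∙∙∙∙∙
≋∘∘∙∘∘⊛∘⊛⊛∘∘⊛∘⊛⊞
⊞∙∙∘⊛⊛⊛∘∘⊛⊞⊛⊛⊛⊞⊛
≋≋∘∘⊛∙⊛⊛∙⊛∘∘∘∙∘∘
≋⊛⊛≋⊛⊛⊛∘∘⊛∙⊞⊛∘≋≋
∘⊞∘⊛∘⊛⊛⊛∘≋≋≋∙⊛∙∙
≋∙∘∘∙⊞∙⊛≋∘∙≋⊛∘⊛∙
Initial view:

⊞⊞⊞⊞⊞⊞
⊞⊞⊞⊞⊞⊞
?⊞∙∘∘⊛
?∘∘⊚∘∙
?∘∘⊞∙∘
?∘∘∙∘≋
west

⊞⊞⊞⊞⊞⊞
⊞⊞⊞⊞⊞⊞
?∘⊞∙∘∘
?∙∘⊚∘∘
?⊞∘∘⊞∙
?⊞∘∘∙∘

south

⊞⊞⊞⊞⊞⊞
?∘⊞∙∘∘
?∙∘∘∘∘
?⊞∘⊚⊞∙
?⊞∘∘∙∘
?∙∘⊛∘⊛

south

?∘⊞∙∘∘
?∙∘∘∘∘
?⊞∘∘⊞∙
?⊞∘⊚∙∘
?∙∘⊛∘⊛
?∙∙∘∘∘

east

∘⊞∙∘∘⊛
∙∘∘∘∘∙
⊞∘∘⊞∙∘
⊞∘∘⊚∘≋
∙∘⊛∘⊛∙
∙∙∘∘∘∙

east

⊞∙∘∘⊛?
∘∘∘∘∙∘
∘∘⊞∙∘∘
∘∘∙⊚≋∘
∘⊛∘⊛∙≋
∙∘∘∘∙∙

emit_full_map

∘⊞∙∘∘⊛?
∙∘∘∘∘∙∘
⊞∘∘⊞∙∘∘
⊞∘∘∙⊚≋∘
∙∘⊛∘⊛∙≋
∙∙∘∘∘∙∙

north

⊞⊞⊞⊞⊞⊞
⊞∙∘∘⊛∘
∘∘∘∘∙∘
∘∘⊞⊚∘∘
∘∘∙∘≋∘
∘⊛∘⊛∙≋

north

⊞⊞⊞⊞⊞⊞
⊞⊞⊞⊞⊞⊞
⊞∙∘∘⊛∘
∘∘∘⊚∙∘
∘∘⊞∙∘∘
∘∘∙∘≋∘

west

⊞⊞⊞⊞⊞⊞
⊞⊞⊞⊞⊞⊞
∘⊞∙∘∘⊛
∙∘∘⊚∘∙
⊞∘∘⊞∙∘
⊞∘∘∙∘≋

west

⊞⊞⊞⊞⊞⊞
⊞⊞⊞⊞⊞⊞
?∘⊞∙∘∘
?∙∘⊚∘∘
?⊞∘∘⊞∙
?⊞∘∘∙∘

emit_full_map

∘⊞∙∘∘⊛∘
∙∘⊚∘∘∙∘
⊞∘∘⊞∙∘∘
⊞∘∘∙∘≋∘
∙∘⊛∘⊛∙≋
∙∙∘∘∘∙∙

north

⊞⊞⊞⊞⊞⊞
⊞⊞⊞⊞⊞⊞
⊞⊞⊞⊞⊞⊞
?∘⊞⊚∘∘
?∙∘∘∘∘
?⊞∘∘⊞∙


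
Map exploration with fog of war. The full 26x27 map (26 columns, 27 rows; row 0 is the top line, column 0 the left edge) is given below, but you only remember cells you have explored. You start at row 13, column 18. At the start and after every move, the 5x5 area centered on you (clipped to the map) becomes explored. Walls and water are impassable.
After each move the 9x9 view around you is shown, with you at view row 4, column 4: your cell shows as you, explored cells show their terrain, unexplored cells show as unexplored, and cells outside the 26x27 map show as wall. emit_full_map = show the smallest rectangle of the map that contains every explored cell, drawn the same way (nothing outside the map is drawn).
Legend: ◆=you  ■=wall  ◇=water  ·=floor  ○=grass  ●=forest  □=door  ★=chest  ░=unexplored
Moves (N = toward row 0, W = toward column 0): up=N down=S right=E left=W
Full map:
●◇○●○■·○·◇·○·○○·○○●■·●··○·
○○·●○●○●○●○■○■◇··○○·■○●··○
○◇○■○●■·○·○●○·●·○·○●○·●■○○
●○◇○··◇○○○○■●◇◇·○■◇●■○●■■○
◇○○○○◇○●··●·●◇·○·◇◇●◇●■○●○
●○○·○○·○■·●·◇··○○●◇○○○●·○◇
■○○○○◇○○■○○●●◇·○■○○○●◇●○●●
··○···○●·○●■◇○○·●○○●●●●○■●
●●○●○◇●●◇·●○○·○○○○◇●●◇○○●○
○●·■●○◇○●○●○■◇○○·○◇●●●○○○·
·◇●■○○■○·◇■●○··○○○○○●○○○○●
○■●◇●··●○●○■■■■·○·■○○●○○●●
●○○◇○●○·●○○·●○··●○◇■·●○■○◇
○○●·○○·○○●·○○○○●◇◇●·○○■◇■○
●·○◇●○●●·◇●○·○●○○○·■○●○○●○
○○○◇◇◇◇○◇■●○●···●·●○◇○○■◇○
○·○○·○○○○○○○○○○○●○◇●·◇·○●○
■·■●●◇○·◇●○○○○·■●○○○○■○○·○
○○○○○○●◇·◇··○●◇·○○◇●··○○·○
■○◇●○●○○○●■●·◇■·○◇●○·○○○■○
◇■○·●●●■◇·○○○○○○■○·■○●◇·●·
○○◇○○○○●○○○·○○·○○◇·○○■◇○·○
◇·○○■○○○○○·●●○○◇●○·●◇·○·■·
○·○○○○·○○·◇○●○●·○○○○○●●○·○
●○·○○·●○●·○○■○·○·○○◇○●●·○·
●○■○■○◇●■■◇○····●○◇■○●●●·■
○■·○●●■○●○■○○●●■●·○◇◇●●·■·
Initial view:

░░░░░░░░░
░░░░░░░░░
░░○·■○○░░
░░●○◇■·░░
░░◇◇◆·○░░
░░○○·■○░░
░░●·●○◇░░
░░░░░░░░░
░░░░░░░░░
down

░░░░░░░░░
░░○·■○○░░
░░●○◇■·░░
░░◇◇●·○░░
░░○○◆■○░░
░░●·●○◇░░
░░●○◇●·░░
░░░░░░░░░
░░░░░░░░░

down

░░○·■○○░░
░░●○◇■·░░
░░◇◇●·○░░
░░○○·■○░░
░░●·◆○◇░░
░░●○◇●·░░
░░●○○○○░░
░░░░░░░░░
░░░░░░░░░

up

░░░░░░░░░
░░○·■○○░░
░░●○◇■·░░
░░◇◇●·○░░
░░○○◆■○░░
░░●·●○◇░░
░░●○◇●·░░
░░●○○○○░░
░░░░░░░░░

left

░░░░░░░░░
░░░○·■○○░
░░·●○◇■·░
░░●◇◇●·○░
░░○○◆·■○░
░░·●·●○◇░
░░○●○◇●·░
░░░●○○○○░
░░░░░░░░░

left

░░░░░░░░░
░░░░○·■○○
░░··●○◇■·
░░○●◇◇●·○
░░●○◆○·■○
░░··●·●○◇
░░○○●○◇●·
░░░░●○○○○
░░░░░░░░░

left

░░░░░░░░░
░░░░░○·■○
░░○··●○◇■
░░○○●◇◇●·
░░○●◆○○·■
░░···●·●○
░░○○○●○◇●
░░░░░●○○○
░░░░░░░░░

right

░░░░░░░░░
░░░░○·■○○
░○··●○◇■·
░○○●◇◇●·○
░○●○◆○·■○
░···●·●○◇
░○○○●○◇●·
░░░░●○○○○
░░░░░░░░░

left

░░░░░░░░░
░░░░░○·■○
░░○··●○◇■
░░○○●◇◇●·
░░○●◆○○·■
░░···●·●○
░░○○○●○◇●
░░░░░●○○○
░░░░░░░░░

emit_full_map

░░░○·■○○
○··●○◇■·
○○●◇◇●·○
○●◆○○·■○
···●·●○◇
○○○●○◇●·
░░░●○○○○

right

░░░░░░░░░
░░░░○·■○○
░○··●○◇■·
░○○●◇◇●·○
░○●○◆○·■○
░···●·●○◇
░○○○●○◇●·
░░░░●○○○○
░░░░░░░░░


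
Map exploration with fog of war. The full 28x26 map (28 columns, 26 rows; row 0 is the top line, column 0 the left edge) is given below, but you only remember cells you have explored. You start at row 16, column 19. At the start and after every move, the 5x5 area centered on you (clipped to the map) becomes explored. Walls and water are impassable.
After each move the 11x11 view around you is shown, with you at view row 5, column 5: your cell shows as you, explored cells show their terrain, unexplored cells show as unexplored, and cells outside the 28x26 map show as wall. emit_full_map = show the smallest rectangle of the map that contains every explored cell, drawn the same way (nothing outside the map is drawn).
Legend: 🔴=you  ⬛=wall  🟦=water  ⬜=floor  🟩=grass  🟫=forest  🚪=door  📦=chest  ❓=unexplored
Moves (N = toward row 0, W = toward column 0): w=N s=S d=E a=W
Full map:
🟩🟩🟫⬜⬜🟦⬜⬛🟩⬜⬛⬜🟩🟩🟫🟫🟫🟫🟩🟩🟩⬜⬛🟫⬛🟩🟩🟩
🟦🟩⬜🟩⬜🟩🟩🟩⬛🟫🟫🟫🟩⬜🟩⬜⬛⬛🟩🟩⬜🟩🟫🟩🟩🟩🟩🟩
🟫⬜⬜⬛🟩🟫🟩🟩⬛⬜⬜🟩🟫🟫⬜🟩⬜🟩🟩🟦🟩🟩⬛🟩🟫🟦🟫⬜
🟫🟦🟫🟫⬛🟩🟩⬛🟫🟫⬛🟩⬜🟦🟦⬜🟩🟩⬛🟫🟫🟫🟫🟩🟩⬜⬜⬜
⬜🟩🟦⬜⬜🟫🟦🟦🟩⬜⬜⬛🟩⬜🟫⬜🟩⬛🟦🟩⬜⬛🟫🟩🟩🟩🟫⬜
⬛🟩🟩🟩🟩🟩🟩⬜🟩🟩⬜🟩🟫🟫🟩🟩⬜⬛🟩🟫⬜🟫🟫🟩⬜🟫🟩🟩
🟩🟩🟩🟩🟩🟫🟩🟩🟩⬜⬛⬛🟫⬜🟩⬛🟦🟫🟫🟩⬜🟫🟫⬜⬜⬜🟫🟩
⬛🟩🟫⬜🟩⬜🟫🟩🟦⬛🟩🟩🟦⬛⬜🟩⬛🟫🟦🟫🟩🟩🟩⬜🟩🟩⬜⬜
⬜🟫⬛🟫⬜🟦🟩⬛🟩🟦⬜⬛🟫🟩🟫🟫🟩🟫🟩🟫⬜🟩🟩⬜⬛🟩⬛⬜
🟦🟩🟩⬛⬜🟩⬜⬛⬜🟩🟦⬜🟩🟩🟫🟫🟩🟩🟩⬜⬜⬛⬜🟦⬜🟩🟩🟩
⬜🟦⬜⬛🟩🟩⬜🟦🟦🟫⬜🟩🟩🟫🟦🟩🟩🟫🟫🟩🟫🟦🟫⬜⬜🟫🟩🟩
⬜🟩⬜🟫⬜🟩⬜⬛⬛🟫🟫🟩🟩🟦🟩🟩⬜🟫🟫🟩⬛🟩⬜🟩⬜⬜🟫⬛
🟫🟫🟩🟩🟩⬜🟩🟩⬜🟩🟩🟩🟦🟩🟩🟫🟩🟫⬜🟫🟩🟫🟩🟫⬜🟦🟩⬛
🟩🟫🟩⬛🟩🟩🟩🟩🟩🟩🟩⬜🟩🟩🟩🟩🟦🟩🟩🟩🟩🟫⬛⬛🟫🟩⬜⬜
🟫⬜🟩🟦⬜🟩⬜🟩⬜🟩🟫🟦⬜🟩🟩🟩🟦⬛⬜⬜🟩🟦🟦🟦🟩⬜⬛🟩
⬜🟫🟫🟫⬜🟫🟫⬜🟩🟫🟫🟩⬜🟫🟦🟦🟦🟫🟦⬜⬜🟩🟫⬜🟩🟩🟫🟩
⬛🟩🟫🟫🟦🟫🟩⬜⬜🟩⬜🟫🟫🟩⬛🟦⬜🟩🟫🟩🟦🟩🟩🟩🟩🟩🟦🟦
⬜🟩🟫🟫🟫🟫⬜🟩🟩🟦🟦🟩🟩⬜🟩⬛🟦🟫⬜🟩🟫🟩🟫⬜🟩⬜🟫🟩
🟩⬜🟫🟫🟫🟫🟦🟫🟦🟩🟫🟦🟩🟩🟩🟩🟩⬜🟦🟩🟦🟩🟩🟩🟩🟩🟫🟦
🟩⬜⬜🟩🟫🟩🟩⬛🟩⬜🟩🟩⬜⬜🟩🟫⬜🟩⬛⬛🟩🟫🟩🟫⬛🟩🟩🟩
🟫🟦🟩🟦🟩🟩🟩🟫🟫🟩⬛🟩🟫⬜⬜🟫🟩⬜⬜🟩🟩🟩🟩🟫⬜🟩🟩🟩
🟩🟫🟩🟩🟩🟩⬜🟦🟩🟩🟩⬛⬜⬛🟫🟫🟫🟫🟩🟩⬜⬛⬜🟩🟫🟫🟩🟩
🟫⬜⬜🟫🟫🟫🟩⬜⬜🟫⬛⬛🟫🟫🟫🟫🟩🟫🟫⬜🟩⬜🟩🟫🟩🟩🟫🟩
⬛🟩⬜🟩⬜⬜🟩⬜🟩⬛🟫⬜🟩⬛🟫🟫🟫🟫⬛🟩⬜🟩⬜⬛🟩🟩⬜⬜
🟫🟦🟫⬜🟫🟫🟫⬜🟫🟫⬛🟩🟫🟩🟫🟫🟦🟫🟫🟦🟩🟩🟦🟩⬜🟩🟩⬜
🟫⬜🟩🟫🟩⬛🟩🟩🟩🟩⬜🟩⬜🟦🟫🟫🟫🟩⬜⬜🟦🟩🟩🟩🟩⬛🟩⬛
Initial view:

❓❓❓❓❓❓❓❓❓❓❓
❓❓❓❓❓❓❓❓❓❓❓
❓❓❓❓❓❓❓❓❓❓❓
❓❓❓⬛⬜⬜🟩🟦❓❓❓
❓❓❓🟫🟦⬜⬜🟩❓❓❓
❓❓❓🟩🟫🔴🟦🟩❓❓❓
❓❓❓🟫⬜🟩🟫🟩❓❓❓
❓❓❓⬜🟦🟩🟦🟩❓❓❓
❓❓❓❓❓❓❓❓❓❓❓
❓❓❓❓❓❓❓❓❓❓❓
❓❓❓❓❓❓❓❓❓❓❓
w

❓❓❓❓❓❓❓❓❓❓❓
❓❓❓❓❓❓❓❓❓❓❓
❓❓❓❓❓❓❓❓❓❓❓
❓❓❓🟩🟩🟩🟩🟫❓❓❓
❓❓❓⬛⬜⬜🟩🟦❓❓❓
❓❓❓🟫🟦🔴⬜🟩❓❓❓
❓❓❓🟩🟫🟩🟦🟩❓❓❓
❓❓❓🟫⬜🟩🟫🟩❓❓❓
❓❓❓⬜🟦🟩🟦🟩❓❓❓
❓❓❓❓❓❓❓❓❓❓❓
❓❓❓❓❓❓❓❓❓❓❓

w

❓❓❓❓❓❓❓❓❓❓❓
❓❓❓❓❓❓❓❓❓❓❓
❓❓❓❓❓❓❓❓❓❓❓
❓❓❓🟫⬜🟫🟩🟫❓❓❓
❓❓❓🟩🟩🟩🟩🟫❓❓❓
❓❓❓⬛⬜🔴🟩🟦❓❓❓
❓❓❓🟫🟦⬜⬜🟩❓❓❓
❓❓❓🟩🟫🟩🟦🟩❓❓❓
❓❓❓🟫⬜🟩🟫🟩❓❓❓
❓❓❓⬜🟦🟩🟦🟩❓❓❓
❓❓❓❓❓❓❓❓❓❓❓

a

❓❓❓❓❓❓❓❓❓❓❓
❓❓❓❓❓❓❓❓❓❓❓
❓❓❓❓❓❓❓❓❓❓❓
❓❓❓🟩🟫⬜🟫🟩🟫❓❓
❓❓❓🟦🟩🟩🟩🟩🟫❓❓
❓❓❓🟦⬛🔴⬜🟩🟦❓❓
❓❓❓🟦🟫🟦⬜⬜🟩❓❓
❓❓❓⬜🟩🟫🟩🟦🟩❓❓
❓❓❓❓🟫⬜🟩🟫🟩❓❓
❓❓❓❓⬜🟦🟩🟦🟩❓❓
❓❓❓❓❓❓❓❓❓❓❓

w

❓❓❓❓❓❓❓❓❓❓❓
❓❓❓❓❓❓❓❓❓❓❓
❓❓❓❓❓❓❓❓❓❓❓
❓❓❓⬜🟫🟫🟩⬛❓❓❓
❓❓❓🟩🟫⬜🟫🟩🟫❓❓
❓❓❓🟦🟩🔴🟩🟩🟫❓❓
❓❓❓🟦⬛⬜⬜🟩🟦❓❓
❓❓❓🟦🟫🟦⬜⬜🟩❓❓
❓❓❓⬜🟩🟫🟩🟦🟩❓❓
❓❓❓❓🟫⬜🟩🟫🟩❓❓
❓❓❓❓⬜🟦🟩🟦🟩❓❓

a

❓❓❓❓❓❓❓❓❓❓❓
❓❓❓❓❓❓❓❓❓❓❓
❓❓❓❓❓❓❓❓❓❓❓
❓❓❓🟩⬜🟫🟫🟩⬛❓❓
❓❓❓🟫🟩🟫⬜🟫🟩🟫❓
❓❓❓🟩🟦🔴🟩🟩🟩🟫❓
❓❓❓🟩🟦⬛⬜⬜🟩🟦❓
❓❓❓🟦🟦🟫🟦⬜⬜🟩❓
❓❓❓❓⬜🟩🟫🟩🟦🟩❓
❓❓❓❓❓🟫⬜🟩🟫🟩❓
❓❓❓❓❓⬜🟦🟩🟦🟩❓

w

❓❓❓❓❓❓❓❓❓❓❓
❓❓❓❓❓❓❓❓❓❓❓
❓❓❓❓❓❓❓❓❓❓❓
❓❓❓🟩🟩🟫🟫🟩❓❓❓
❓❓❓🟩⬜🟫🟫🟩⬛❓❓
❓❓❓🟫🟩🔴⬜🟫🟩🟫❓
❓❓❓🟩🟦🟩🟩🟩🟩🟫❓
❓❓❓🟩🟦⬛⬜⬜🟩🟦❓
❓❓❓🟦🟦🟫🟦⬜⬜🟩❓
❓❓❓❓⬜🟩🟫🟩🟦🟩❓
❓❓❓❓❓🟫⬜🟩🟫🟩❓

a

❓❓❓❓❓❓❓❓❓❓❓
❓❓❓❓❓❓❓❓❓❓❓
❓❓❓❓❓❓❓❓❓❓❓
❓❓❓🟦🟩🟩🟫🟫🟩❓❓
❓❓❓🟩🟩⬜🟫🟫🟩⬛❓
❓❓❓🟩🟫🔴🟫⬜🟫🟩🟫
❓❓❓🟩🟩🟦🟩🟩🟩🟩🟫
❓❓❓🟩🟩🟦⬛⬜⬜🟩🟦
❓❓❓❓🟦🟦🟫🟦⬜⬜🟩
❓❓❓❓❓⬜🟩🟫🟩🟦🟩
❓❓❓❓❓❓🟫⬜🟩🟫🟩

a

❓❓❓❓❓❓❓❓❓❓❓
❓❓❓❓❓❓❓❓❓❓❓
❓❓❓❓❓❓❓❓❓❓❓
❓❓❓🟫🟦🟩🟩🟫🟫🟩❓
❓❓❓🟦🟩🟩⬜🟫🟫🟩⬛
❓❓❓🟩🟩🔴🟩🟫⬜🟫🟩
❓❓❓🟩🟩🟩🟦🟩🟩🟩🟩
❓❓❓🟩🟩🟩🟦⬛⬜⬜🟩
❓❓❓❓❓🟦🟦🟫🟦⬜⬜
❓❓❓❓❓❓⬜🟩🟫🟩🟦
❓❓❓❓❓❓❓🟫⬜🟩🟫

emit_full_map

🟫🟦🟩🟩🟫🟫🟩❓❓
🟦🟩🟩⬜🟫🟫🟩⬛❓
🟩🟩🔴🟩🟫⬜🟫🟩🟫
🟩🟩🟩🟦🟩🟩🟩🟩🟫
🟩🟩🟩🟦⬛⬜⬜🟩🟦
❓❓🟦🟦🟫🟦⬜⬜🟩
❓❓❓⬜🟩🟫🟩🟦🟩
❓❓❓❓🟫⬜🟩🟫🟩
❓❓❓❓⬜🟦🟩🟦🟩

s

❓❓❓❓❓❓❓❓❓❓❓
❓❓❓❓❓❓❓❓❓❓❓
❓❓❓🟫🟦🟩🟩🟫🟫🟩❓
❓❓❓🟦🟩🟩⬜🟫🟫🟩⬛
❓❓❓🟩🟩🟫🟩🟫⬜🟫🟩
❓❓❓🟩🟩🔴🟦🟩🟩🟩🟩
❓❓❓🟩🟩🟩🟦⬛⬜⬜🟩
❓❓❓🟫🟦🟦🟦🟫🟦⬜⬜
❓❓❓❓❓❓⬜🟩🟫🟩🟦
❓❓❓❓❓❓❓🟫⬜🟩🟫
❓❓❓❓❓❓❓⬜🟦🟩🟦

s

❓❓❓❓❓❓❓❓❓❓❓
❓❓❓🟫🟦🟩🟩🟫🟫🟩❓
❓❓❓🟦🟩🟩⬜🟫🟫🟩⬛
❓❓❓🟩🟩🟫🟩🟫⬜🟫🟩
❓❓❓🟩🟩🟩🟦🟩🟩🟩🟩
❓❓❓🟩🟩🔴🟦⬛⬜⬜🟩
❓❓❓🟫🟦🟦🟦🟫🟦⬜⬜
❓❓❓🟩⬛🟦⬜🟩🟫🟩🟦
❓❓❓❓❓❓❓🟫⬜🟩🟫
❓❓❓❓❓❓❓⬜🟦🟩🟦
❓❓❓❓❓❓❓❓❓❓❓

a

❓❓❓❓❓❓❓❓❓❓❓
❓❓❓❓🟫🟦🟩🟩🟫🟫🟩
❓❓❓❓🟦🟩🟩⬜🟫🟫🟩
❓❓❓🟦🟩🟩🟫🟩🟫⬜🟫
❓❓❓🟩🟩🟩🟩🟦🟩🟩🟩
❓❓❓⬜🟩🔴🟩🟦⬛⬜⬜
❓❓❓⬜🟫🟦🟦🟦🟫🟦⬜
❓❓❓🟫🟩⬛🟦⬜🟩🟫🟩
❓❓❓❓❓❓❓❓🟫⬜🟩
❓❓❓❓❓❓❓❓⬜🟦🟩
❓❓❓❓❓❓❓❓❓❓❓

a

❓❓❓❓❓❓❓❓❓❓❓
❓❓❓❓❓🟫🟦🟩🟩🟫🟫
❓❓❓❓❓🟦🟩🟩⬜🟫🟫
❓❓❓🟩🟦🟩🟩🟫🟩🟫⬜
❓❓❓⬜🟩🟩🟩🟩🟦🟩🟩
❓❓❓🟦⬜🔴🟩🟩🟦⬛⬜
❓❓❓🟩⬜🟫🟦🟦🟦🟫🟦
❓❓❓🟫🟫🟩⬛🟦⬜🟩🟫
❓❓❓❓❓❓❓❓❓🟫⬜
❓❓❓❓❓❓❓❓❓⬜🟦
❓❓❓❓❓❓❓❓❓❓❓

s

❓❓❓❓❓🟫🟦🟩🟩🟫🟫
❓❓❓❓❓🟦🟩🟩⬜🟫🟫
❓❓❓🟩🟦🟩🟩🟫🟩🟫⬜
❓❓❓⬜🟩🟩🟩🟩🟦🟩🟩
❓❓❓🟦⬜🟩🟩🟩🟦⬛⬜
❓❓❓🟩⬜🔴🟦🟦🟦🟫🟦
❓❓❓🟫🟫🟩⬛🟦⬜🟩🟫
❓❓❓🟩🟩⬜🟩⬛❓🟫⬜
❓❓❓❓❓❓❓❓❓⬜🟦
❓❓❓❓❓❓❓❓❓❓❓
❓❓❓❓❓❓❓❓❓❓❓

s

❓❓❓❓❓🟦🟩🟩⬜🟫🟫
❓❓❓🟩🟦🟩🟩🟫🟩🟫⬜
❓❓❓⬜🟩🟩🟩🟩🟦🟩🟩
❓❓❓🟦⬜🟩🟩🟩🟦⬛⬜
❓❓❓🟩⬜🟫🟦🟦🟦🟫🟦
❓❓❓🟫🟫🔴⬛🟦⬜🟩🟫
❓❓❓🟩🟩⬜🟩⬛❓🟫⬜
❓❓❓🟦🟩🟩🟩🟩❓⬜🟦
❓❓❓❓❓❓❓❓❓❓❓
❓❓❓❓❓❓❓❓❓❓❓
❓❓❓❓❓❓❓❓❓❓❓

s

❓❓❓🟩🟦🟩🟩🟫🟩🟫⬜
❓❓❓⬜🟩🟩🟩🟩🟦🟩🟩
❓❓❓🟦⬜🟩🟩🟩🟦⬛⬜
❓❓❓🟩⬜🟫🟦🟦🟦🟫🟦
❓❓❓🟫🟫🟩⬛🟦⬜🟩🟫
❓❓❓🟩🟩🔴🟩⬛❓🟫⬜
❓❓❓🟦🟩🟩🟩🟩❓⬜🟦
❓❓❓🟩⬜⬜🟩🟫❓❓❓
❓❓❓❓❓❓❓❓❓❓❓
❓❓❓❓❓❓❓❓❓❓❓
❓❓❓❓❓❓❓❓❓❓❓

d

❓❓🟩🟦🟩🟩🟫🟩🟫⬜🟫
❓❓⬜🟩🟩🟩🟩🟦🟩🟩🟩
❓❓🟦⬜🟩🟩🟩🟦⬛⬜⬜
❓❓🟩⬜🟫🟦🟦🟦🟫🟦⬜
❓❓🟫🟫🟩⬛🟦⬜🟩🟫🟩
❓❓🟩🟩⬜🔴⬛🟦🟫⬜🟩
❓❓🟦🟩🟩🟩🟩🟩⬜🟦🟩
❓❓🟩⬜⬜🟩🟫⬜❓❓❓
❓❓❓❓❓❓❓❓❓❓❓
❓❓❓❓❓❓❓❓❓❓❓
❓❓❓❓❓❓❓❓❓❓❓

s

❓❓⬜🟩🟩🟩🟩🟦🟩🟩🟩
❓❓🟦⬜🟩🟩🟩🟦⬛⬜⬜
❓❓🟩⬜🟫🟦🟦🟦🟫🟦⬜
❓❓🟫🟫🟩⬛🟦⬜🟩🟫🟩
❓❓🟩🟩⬜🟩⬛🟦🟫⬜🟩
❓❓🟦🟩🟩🔴🟩🟩⬜🟦🟩
❓❓🟩⬜⬜🟩🟫⬜❓❓❓
❓❓❓🟫⬜⬜🟫🟩❓❓❓
❓❓❓❓❓❓❓❓❓❓❓
❓❓❓❓❓❓❓❓❓❓❓
❓❓❓❓❓❓❓❓❓❓❓

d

❓⬜🟩🟩🟩🟩🟦🟩🟩🟩🟩
❓🟦⬜🟩🟩🟩🟦⬛⬜⬜🟩
❓🟩⬜🟫🟦🟦🟦🟫🟦⬜⬜
❓🟫🟫🟩⬛🟦⬜🟩🟫🟩🟦
❓🟩🟩⬜🟩⬛🟦🟫⬜🟩🟫
❓🟦🟩🟩🟩🔴🟩⬜🟦🟩🟦
❓🟩⬜⬜🟩🟫⬜🟩❓❓❓
❓❓🟫⬜⬜🟫🟩⬜❓❓❓
❓❓❓❓❓❓❓❓❓❓❓
❓❓❓❓❓❓❓❓❓❓❓
❓❓❓❓❓❓❓❓❓❓❓

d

⬜🟩🟩🟩🟩🟦🟩🟩🟩🟩🟫
🟦⬜🟩🟩🟩🟦⬛⬜⬜🟩🟦
🟩⬜🟫🟦🟦🟦🟫🟦⬜⬜🟩
🟫🟫🟩⬛🟦⬜🟩🟫🟩🟦🟩
🟩🟩⬜🟩⬛🟦🟫⬜🟩🟫🟩
🟦🟩🟩🟩🟩🔴⬜🟦🟩🟦🟩
🟩⬜⬜🟩🟫⬜🟩⬛❓❓❓
❓🟫⬜⬜🟫🟩⬜⬜❓❓❓
❓❓❓❓❓❓❓❓❓❓❓
❓❓❓❓❓❓❓❓❓❓❓
❓❓❓❓❓❓❓❓❓❓❓

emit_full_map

❓❓🟫🟦🟩🟩🟫🟫🟩❓❓
❓❓🟦🟩🟩⬜🟫🟫🟩⬛❓
🟩🟦🟩🟩🟫🟩🟫⬜🟫🟩🟫
⬜🟩🟩🟩🟩🟦🟩🟩🟩🟩🟫
🟦⬜🟩🟩🟩🟦⬛⬜⬜🟩🟦
🟩⬜🟫🟦🟦🟦🟫🟦⬜⬜🟩
🟫🟫🟩⬛🟦⬜🟩🟫🟩🟦🟩
🟩🟩⬜🟩⬛🟦🟫⬜🟩🟫🟩
🟦🟩🟩🟩🟩🔴⬜🟦🟩🟦🟩
🟩⬜⬜🟩🟫⬜🟩⬛❓❓❓
❓🟫⬜⬜🟫🟩⬜⬜❓❓❓

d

🟩🟩🟩🟩🟦🟩🟩🟩🟩🟫❓
⬜🟩🟩🟩🟦⬛⬜⬜🟩🟦❓
⬜🟫🟦🟦🟦🟫🟦⬜⬜🟩❓
🟫🟩⬛🟦⬜🟩🟫🟩🟦🟩❓
🟩⬜🟩⬛🟦🟫⬜🟩🟫🟩❓
🟩🟩🟩🟩🟩🔴🟦🟩🟦🟩❓
⬜⬜🟩🟫⬜🟩⬛⬛❓❓❓
🟫⬜⬜🟫🟩⬜⬜🟩❓❓❓
❓❓❓❓❓❓❓❓❓❓❓
❓❓❓❓❓❓❓❓❓❓❓
❓❓❓❓❓❓❓❓❓❓❓

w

🟦🟩🟩🟫🟩🟫⬜🟫🟩🟫❓
🟩🟩🟩🟩🟦🟩🟩🟩🟩🟫❓
⬜🟩🟩🟩🟦⬛⬜⬜🟩🟦❓
⬜🟫🟦🟦🟦🟫🟦⬜⬜🟩❓
🟫🟩⬛🟦⬜🟩🟫🟩🟦🟩❓
🟩⬜🟩⬛🟦🔴⬜🟩🟫🟩❓
🟩🟩🟩🟩🟩⬜🟦🟩🟦🟩❓
⬜⬜🟩🟫⬜🟩⬛⬛❓❓❓
🟫⬜⬜🟫🟩⬜⬜🟩❓❓❓
❓❓❓❓❓❓❓❓❓❓❓
❓❓❓❓❓❓❓❓❓❓❓

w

❓🟦🟩🟩⬜🟫🟫🟩⬛❓❓
🟦🟩🟩🟫🟩🟫⬜🟫🟩🟫❓
🟩🟩🟩🟩🟦🟩🟩🟩🟩🟫❓
⬜🟩🟩🟩🟦⬛⬜⬜🟩🟦❓
⬜🟫🟦🟦🟦🟫🟦⬜⬜🟩❓
🟫🟩⬛🟦⬜🔴🟫🟩🟦🟩❓
🟩⬜🟩⬛🟦🟫⬜🟩🟫🟩❓
🟩🟩🟩🟩🟩⬜🟦🟩🟦🟩❓
⬜⬜🟩🟫⬜🟩⬛⬛❓❓❓
🟫⬜⬜🟫🟩⬜⬜🟩❓❓❓
❓❓❓❓❓❓❓❓❓❓❓

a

❓❓🟦🟩🟩⬜🟫🟫🟩⬛❓
🟩🟦🟩🟩🟫🟩🟫⬜🟫🟩🟫
⬜🟩🟩🟩🟩🟦🟩🟩🟩🟩🟫
🟦⬜🟩🟩🟩🟦⬛⬜⬜🟩🟦
🟩⬜🟫🟦🟦🟦🟫🟦⬜⬜🟩
🟫🟫🟩⬛🟦🔴🟩🟫🟩🟦🟩
🟩🟩⬜🟩⬛🟦🟫⬜🟩🟫🟩
🟦🟩🟩🟩🟩🟩⬜🟦🟩🟦🟩
🟩⬜⬜🟩🟫⬜🟩⬛⬛❓❓
❓🟫⬜⬜🟫🟩⬜⬜🟩❓❓
❓❓❓❓❓❓❓❓❓❓❓

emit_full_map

❓❓🟫🟦🟩🟩🟫🟫🟩❓❓
❓❓🟦🟩🟩⬜🟫🟫🟩⬛❓
🟩🟦🟩🟩🟫🟩🟫⬜🟫🟩🟫
⬜🟩🟩🟩🟩🟦🟩🟩🟩🟩🟫
🟦⬜🟩🟩🟩🟦⬛⬜⬜🟩🟦
🟩⬜🟫🟦🟦🟦🟫🟦⬜⬜🟩
🟫🟫🟩⬛🟦🔴🟩🟫🟩🟦🟩
🟩🟩⬜🟩⬛🟦🟫⬜🟩🟫🟩
🟦🟩🟩🟩🟩🟩⬜🟦🟩🟦🟩
🟩⬜⬜🟩🟫⬜🟩⬛⬛❓❓
❓🟫⬜⬜🟫🟩⬜⬜🟩❓❓
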